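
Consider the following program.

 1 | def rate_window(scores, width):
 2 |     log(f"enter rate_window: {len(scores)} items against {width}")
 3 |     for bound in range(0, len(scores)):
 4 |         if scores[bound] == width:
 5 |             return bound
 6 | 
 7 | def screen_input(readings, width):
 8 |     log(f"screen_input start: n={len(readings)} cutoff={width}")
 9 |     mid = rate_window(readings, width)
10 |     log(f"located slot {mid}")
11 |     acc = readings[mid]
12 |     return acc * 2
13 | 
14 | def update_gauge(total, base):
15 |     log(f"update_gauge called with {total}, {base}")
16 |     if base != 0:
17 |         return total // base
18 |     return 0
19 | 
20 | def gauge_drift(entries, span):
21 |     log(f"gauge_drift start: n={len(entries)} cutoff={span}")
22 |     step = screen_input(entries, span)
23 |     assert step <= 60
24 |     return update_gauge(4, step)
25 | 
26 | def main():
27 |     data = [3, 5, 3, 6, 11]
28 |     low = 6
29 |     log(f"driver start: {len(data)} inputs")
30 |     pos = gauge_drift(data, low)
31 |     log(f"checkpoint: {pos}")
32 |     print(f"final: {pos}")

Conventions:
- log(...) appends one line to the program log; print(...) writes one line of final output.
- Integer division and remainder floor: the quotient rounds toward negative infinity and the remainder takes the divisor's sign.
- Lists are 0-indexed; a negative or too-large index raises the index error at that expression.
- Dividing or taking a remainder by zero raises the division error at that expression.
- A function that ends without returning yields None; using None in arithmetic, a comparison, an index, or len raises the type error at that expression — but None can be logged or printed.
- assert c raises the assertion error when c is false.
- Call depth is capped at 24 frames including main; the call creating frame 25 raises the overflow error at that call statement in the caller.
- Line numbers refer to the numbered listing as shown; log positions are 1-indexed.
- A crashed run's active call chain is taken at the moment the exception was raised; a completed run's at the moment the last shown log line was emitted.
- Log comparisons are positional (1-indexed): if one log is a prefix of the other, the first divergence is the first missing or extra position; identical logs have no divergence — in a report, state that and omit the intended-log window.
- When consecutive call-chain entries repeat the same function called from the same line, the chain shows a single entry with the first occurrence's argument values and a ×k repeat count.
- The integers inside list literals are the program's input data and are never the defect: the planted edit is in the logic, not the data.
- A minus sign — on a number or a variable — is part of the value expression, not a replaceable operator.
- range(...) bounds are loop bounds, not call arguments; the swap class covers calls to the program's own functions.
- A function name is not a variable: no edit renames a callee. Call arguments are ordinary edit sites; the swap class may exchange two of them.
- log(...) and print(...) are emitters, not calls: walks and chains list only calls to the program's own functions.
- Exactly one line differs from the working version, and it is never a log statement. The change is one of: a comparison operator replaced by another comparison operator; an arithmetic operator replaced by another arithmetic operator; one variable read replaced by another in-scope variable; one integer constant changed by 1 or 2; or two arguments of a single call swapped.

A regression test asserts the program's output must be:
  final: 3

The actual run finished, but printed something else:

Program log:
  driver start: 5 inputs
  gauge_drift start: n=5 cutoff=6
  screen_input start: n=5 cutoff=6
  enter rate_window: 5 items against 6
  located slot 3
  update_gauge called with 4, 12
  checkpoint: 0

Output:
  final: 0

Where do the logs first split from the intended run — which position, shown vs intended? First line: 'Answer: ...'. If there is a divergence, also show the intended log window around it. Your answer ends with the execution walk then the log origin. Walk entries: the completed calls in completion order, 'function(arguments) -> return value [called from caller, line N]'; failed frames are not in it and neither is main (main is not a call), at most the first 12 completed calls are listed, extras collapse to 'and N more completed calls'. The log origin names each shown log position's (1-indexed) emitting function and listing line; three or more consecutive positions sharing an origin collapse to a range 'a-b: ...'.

Answer: at position 6 the run shows 'update_gauge called with 4, 12' where the working version logs 'update_gauge called with 12, 4'.
Intended log window:
  4: enter rate_window: 5 items against 6
  5: located slot 3
  6: update_gauge called with 12, 4
  7: checkpoint: 3
Execution walk:
  rate_window([3, 5, 3, 6, 11], 6) -> 3  [called from screen_input, line 9]
  screen_input([3, 5, 3, 6, 11], 6) -> 12  [called from gauge_drift, line 22]
  update_gauge(4, 12) -> 0  [called from gauge_drift, line 24]
  gauge_drift([3, 5, 3, 6, 11], 6) -> 0  [called from main, line 30]
Log line origins:
  1 — main, line 29
  2 — gauge_drift, line 21
  3 — screen_input, line 8
  4 — rate_window, line 2
  5 — screen_input, line 10
  6 — update_gauge, line 15
  7 — main, line 31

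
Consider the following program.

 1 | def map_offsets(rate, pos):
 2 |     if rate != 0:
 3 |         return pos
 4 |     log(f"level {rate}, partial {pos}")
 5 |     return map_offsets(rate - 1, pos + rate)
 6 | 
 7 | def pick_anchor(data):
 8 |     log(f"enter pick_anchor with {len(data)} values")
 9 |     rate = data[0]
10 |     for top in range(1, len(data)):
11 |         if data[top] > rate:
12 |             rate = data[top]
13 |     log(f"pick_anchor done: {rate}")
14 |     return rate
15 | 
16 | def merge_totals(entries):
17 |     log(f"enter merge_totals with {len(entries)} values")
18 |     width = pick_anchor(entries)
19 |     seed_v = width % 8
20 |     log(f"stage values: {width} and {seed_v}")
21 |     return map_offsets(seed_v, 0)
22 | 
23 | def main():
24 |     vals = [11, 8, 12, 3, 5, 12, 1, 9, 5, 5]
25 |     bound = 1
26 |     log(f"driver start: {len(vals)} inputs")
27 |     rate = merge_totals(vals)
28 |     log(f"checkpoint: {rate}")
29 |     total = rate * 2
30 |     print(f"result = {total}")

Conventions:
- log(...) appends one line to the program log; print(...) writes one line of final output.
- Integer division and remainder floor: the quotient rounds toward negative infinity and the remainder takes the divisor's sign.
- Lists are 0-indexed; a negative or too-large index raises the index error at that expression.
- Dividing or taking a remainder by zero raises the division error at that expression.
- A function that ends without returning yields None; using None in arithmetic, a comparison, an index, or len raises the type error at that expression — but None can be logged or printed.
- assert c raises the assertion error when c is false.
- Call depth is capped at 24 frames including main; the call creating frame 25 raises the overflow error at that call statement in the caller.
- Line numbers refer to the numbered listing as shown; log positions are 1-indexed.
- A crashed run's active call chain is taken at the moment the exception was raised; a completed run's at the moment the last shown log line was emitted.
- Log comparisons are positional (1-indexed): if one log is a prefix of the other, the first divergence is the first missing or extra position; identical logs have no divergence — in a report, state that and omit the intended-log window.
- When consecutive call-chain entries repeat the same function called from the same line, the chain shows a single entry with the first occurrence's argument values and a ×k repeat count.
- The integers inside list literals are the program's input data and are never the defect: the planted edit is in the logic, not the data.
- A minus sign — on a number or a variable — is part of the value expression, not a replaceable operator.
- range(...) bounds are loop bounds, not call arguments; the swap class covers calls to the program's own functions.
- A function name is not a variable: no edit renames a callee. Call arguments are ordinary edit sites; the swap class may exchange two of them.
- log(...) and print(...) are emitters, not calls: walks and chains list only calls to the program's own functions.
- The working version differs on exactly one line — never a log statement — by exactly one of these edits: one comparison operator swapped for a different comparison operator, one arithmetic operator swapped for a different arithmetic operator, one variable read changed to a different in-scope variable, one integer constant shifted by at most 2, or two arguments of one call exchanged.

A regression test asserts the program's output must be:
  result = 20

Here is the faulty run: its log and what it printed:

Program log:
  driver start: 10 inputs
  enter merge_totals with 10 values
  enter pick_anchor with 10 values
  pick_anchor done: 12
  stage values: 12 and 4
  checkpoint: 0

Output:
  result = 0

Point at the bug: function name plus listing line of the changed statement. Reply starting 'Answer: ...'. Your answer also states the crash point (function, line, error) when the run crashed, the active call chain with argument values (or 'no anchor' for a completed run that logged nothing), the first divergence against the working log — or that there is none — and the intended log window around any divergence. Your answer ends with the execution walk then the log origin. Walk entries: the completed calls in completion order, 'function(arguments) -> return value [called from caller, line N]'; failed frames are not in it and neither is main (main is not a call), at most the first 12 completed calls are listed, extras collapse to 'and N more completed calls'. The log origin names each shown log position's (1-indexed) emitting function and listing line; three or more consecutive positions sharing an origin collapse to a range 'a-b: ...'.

Answer: the defect is in map_offsets at line 2.
Core observation: Log line 6 is where behavior first shows: 'checkpoint: 0' appears instead of 'level 4, partial 0'.
Call chain: main.
First divergence: position 6; shown 'checkpoint: 0' vs intended 'level 4, partial 0'.
Intended log window:
  4: pick_anchor done: 12
  5: stage values: 12 and 4
  6: level 4, partial 0
  7: level 3, partial 4
Execution walk:
  pick_anchor([11, 8, 12, 3, 5, 12, 1, 9, 5, 5]) -> 12  [called from merge_totals, line 18]
  map_offsets(4, 0) -> 0  [called from merge_totals, line 21]
  merge_totals([11, 8, 12, 3, 5, 12, 1, 9, 5, 5]) -> 0  [called from main, line 27]
Origin of each log line:
  1: emitted by main (line 26)
  2: emitted by merge_totals (line 17)
  3: emitted by pick_anchor (line 8)
  4: emitted by pick_anchor (line 13)
  5: emitted by merge_totals (line 20)
  6: emitted by main (line 28)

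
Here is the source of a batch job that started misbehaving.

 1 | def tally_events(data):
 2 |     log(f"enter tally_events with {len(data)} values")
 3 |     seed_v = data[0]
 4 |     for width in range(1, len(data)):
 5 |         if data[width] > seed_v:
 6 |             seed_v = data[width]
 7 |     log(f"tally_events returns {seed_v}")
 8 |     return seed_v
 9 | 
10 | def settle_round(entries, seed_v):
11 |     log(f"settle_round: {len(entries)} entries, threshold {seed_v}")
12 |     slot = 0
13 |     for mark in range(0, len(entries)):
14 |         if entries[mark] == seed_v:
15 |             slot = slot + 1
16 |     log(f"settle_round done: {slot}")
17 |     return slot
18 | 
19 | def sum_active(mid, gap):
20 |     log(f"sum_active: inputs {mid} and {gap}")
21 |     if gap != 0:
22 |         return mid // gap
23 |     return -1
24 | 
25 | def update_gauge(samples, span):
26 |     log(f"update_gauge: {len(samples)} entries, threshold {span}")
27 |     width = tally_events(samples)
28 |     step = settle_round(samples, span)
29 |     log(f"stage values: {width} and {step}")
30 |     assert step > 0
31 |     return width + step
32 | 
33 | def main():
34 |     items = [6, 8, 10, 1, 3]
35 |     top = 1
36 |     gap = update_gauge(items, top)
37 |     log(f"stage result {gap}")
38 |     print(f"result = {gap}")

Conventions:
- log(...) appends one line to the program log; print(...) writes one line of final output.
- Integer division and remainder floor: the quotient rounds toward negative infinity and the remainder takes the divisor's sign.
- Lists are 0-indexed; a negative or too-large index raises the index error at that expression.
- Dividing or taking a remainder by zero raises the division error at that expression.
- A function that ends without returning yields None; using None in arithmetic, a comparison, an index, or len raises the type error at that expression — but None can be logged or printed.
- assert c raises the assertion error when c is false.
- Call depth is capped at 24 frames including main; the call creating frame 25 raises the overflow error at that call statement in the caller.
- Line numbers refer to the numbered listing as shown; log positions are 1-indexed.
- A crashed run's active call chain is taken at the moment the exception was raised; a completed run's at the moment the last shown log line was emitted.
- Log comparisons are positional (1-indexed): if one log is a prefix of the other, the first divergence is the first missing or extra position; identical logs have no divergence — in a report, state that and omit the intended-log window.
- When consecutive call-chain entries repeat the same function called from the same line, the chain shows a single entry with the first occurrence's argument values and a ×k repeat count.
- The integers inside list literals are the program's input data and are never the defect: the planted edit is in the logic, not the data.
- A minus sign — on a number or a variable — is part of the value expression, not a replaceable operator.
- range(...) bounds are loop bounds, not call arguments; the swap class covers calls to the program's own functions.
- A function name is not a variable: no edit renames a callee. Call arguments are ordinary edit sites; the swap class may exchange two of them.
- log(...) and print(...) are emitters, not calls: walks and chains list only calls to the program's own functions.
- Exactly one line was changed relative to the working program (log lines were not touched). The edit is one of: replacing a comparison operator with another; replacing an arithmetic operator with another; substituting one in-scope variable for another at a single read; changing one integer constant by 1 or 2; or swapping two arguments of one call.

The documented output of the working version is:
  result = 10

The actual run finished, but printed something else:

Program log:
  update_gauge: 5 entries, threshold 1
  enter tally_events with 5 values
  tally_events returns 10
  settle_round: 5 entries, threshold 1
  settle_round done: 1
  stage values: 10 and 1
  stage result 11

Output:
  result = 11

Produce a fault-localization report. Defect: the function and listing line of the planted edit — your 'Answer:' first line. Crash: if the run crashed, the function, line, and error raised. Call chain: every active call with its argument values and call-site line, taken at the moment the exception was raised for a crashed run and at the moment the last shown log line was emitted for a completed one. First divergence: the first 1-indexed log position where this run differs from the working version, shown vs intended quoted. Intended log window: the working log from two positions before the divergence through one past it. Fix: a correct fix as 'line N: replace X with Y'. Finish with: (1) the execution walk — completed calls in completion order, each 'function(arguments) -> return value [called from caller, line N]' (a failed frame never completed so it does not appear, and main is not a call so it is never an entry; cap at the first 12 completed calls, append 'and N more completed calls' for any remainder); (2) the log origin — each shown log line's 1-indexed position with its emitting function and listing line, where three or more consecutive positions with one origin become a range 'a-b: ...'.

Answer: the defect is in update_gauge at line 31.
Key fact: At log position 7 the runs split — shown 'stage result 11', but the working version logs 'stage result 10'.
Call chain: main.
First divergence: at position 7 the run shows 'stage result 11' where the working version logs 'stage result 10'.
Intended log window:
  5: settle_round done: 1
  6: stage values: 10 and 1
  7: stage result 10
Execution walk:
  tally_events([6, 8, 10, 1, 3]) -> 10  [called from update_gauge, line 27]
  settle_round([6, 8, 10, 1, 3], 1) -> 1  [called from update_gauge, line 28]
  update_gauge([6, 8, 10, 1, 3], 1) -> 11  [called from main, line 36]
Origin of each log line:
  1: emitted by update_gauge (line 26)
  2: emitted by tally_events (line 2)
  3: emitted by tally_events (line 7)
  4: emitted by settle_round (line 11)
  5: emitted by settle_round (line 16)
  6: emitted by update_gauge (line 29)
  7: emitted by main (line 37)
A correct fix: line 31: replace `+` with `//`.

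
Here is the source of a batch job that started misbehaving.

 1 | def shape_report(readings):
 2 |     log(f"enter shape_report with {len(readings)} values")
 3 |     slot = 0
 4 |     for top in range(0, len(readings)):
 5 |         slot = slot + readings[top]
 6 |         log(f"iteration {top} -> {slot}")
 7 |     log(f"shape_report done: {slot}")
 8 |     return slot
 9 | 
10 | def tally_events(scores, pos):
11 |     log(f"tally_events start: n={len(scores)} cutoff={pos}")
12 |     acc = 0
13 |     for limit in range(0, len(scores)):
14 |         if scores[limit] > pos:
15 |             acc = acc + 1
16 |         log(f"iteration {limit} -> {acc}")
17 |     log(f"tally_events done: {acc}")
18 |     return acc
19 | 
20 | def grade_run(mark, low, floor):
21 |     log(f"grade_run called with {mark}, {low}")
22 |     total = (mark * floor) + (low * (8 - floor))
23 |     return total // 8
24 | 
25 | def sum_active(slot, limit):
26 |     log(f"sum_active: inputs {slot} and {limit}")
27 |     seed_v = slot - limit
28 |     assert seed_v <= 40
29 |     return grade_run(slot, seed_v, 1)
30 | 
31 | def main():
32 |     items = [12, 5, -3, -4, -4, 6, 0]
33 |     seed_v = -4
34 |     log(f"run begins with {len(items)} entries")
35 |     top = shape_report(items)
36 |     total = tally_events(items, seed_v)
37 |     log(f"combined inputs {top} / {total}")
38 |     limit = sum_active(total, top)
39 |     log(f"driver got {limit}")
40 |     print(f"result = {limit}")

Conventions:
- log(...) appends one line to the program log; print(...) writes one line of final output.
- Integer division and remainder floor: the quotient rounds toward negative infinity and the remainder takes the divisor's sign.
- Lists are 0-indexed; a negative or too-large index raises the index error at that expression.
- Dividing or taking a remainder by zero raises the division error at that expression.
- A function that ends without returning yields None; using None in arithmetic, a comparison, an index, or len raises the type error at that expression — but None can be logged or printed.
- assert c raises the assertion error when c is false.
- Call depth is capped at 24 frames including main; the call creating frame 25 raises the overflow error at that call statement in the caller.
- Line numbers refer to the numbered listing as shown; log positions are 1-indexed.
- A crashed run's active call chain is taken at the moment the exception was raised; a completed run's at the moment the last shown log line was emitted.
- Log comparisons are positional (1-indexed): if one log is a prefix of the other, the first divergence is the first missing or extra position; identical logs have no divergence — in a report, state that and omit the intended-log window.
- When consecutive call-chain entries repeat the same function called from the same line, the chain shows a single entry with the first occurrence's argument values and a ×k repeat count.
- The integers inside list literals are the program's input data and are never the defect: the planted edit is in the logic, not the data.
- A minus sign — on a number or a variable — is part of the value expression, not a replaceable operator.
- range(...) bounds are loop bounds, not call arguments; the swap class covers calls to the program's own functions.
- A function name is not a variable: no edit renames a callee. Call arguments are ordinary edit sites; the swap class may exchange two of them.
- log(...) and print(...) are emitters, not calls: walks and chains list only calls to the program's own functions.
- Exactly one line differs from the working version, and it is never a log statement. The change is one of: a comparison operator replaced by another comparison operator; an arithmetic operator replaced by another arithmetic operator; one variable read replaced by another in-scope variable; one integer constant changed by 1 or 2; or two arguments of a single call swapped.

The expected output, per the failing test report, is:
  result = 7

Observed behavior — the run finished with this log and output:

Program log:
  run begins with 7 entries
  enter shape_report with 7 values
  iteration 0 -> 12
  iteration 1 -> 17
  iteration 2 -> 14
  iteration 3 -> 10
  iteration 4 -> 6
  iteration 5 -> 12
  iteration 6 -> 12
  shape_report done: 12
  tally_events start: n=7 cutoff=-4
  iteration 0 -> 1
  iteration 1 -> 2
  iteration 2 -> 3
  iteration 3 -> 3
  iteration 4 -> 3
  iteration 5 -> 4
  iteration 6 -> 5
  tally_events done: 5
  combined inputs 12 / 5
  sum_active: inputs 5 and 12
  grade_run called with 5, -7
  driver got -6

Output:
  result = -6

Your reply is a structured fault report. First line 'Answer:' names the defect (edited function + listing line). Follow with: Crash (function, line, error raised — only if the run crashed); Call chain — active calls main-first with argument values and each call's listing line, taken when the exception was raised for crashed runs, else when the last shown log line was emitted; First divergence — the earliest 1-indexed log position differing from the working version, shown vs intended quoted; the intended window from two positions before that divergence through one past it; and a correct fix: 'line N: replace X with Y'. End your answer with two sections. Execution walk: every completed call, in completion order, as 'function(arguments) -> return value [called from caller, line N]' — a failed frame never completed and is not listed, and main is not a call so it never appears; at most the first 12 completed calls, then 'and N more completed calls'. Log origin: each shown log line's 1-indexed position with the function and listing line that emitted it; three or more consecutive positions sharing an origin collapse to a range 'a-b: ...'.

Answer: the defect is in main at line 38.
Key observation: At log position 21 the runs split — shown 'sum_active: inputs 5 and 12', but the working version logs 'sum_active: inputs 12 and 5'.
Call chain: main.
First divergence: position 21 — shown 'sum_active: inputs 5 and 12', intended 'sum_active: inputs 12 and 5'.
Intended log window:
  19: tally_events done: 5
  20: combined inputs 12 / 5
  21: sum_active: inputs 12 and 5
  22: grade_run called with 12, 7
Execution walk:
  shape_report([12, 5, -3, -4, -4, 6, 0]) -> 12  [called from main, line 35]
  tally_events([12, 5, -3, -4, -4, 6, 0], -4) -> 5  [called from main, line 36]
  grade_run(5, -7, 1) -> -6  [called from sum_active, line 29]
  sum_active(5, 12) -> -6  [called from main, line 38]
Origin of each log line:
  1 — main, line 34
  2 — shape_report, line 2
  3-9 — shape_report, line 6
  10 — shape_report, line 7
  11 — tally_events, line 11
  12-18 — tally_events, line 16
  19 — tally_events, line 17
  20 — main, line 37
  21 — sum_active, line 26
  22 — grade_run, line 21
  23 — main, line 39
A correct fix: line 38: replace `sum_active(total, top)` with `sum_active(top, total)`.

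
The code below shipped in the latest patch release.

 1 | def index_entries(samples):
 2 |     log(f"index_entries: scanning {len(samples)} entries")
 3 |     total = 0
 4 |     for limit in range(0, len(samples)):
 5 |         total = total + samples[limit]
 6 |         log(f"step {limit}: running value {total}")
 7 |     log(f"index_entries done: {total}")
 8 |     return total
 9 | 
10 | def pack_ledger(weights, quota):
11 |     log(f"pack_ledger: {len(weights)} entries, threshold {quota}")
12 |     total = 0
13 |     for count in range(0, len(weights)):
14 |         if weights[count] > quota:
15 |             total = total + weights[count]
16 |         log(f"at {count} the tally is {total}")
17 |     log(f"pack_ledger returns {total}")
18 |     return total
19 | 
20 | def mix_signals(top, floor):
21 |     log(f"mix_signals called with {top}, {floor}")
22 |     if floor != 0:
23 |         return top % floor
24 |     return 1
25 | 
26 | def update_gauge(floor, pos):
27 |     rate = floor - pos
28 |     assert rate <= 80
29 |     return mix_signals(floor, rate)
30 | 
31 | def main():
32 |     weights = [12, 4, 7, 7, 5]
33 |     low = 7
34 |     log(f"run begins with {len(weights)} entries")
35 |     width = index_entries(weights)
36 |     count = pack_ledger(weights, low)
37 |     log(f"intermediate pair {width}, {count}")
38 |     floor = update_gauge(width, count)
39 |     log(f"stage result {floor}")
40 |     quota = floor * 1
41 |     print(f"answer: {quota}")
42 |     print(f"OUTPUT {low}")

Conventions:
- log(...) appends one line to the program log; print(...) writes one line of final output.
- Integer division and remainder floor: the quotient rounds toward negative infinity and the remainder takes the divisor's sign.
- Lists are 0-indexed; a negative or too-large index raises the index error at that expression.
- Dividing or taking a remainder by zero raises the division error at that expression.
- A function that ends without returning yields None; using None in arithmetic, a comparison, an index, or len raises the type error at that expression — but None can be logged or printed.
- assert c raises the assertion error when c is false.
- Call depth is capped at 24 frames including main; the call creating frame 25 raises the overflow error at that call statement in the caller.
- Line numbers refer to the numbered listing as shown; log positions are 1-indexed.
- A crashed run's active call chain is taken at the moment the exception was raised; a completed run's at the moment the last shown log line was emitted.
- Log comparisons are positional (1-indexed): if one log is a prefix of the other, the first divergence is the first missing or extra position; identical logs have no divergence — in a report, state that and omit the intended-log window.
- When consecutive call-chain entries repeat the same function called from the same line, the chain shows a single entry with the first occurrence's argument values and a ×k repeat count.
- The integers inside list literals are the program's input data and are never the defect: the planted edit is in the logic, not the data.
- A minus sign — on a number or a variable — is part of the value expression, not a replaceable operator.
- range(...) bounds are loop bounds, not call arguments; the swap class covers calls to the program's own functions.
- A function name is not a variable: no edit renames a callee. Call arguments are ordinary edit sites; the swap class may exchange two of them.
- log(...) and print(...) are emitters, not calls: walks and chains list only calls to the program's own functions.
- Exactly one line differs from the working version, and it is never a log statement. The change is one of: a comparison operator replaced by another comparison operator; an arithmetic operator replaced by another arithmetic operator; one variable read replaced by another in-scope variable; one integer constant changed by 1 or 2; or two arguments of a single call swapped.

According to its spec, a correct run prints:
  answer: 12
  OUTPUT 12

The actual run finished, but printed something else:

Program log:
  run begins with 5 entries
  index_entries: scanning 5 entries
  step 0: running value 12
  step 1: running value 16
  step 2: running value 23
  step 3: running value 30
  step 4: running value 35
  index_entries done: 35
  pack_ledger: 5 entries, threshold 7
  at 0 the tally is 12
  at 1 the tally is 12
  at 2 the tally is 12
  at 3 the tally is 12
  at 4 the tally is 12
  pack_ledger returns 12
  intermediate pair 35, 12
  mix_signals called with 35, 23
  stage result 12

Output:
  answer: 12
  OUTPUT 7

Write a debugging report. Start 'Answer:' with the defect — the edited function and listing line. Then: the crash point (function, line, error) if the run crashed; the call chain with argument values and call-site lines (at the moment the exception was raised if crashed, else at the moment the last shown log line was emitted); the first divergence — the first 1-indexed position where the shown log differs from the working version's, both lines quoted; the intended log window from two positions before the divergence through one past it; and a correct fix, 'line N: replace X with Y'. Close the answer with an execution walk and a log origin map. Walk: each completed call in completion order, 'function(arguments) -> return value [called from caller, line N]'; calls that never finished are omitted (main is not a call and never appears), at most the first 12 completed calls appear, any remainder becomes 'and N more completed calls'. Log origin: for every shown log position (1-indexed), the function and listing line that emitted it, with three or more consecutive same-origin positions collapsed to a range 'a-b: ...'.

Answer: the defect is in main at line 42.
Key fact: Every logged value matches the working version; the printed result is what differs.
Call chain: main.
First divergence: there is none — every log position agrees.
Execution walk:
  index_entries([12, 4, 7, 7, 5]) -> 35  [called from main, line 35]
  pack_ledger([12, 4, 7, 7, 5], 7) -> 12  [called from main, line 36]
  mix_signals(35, 23) -> 12  [called from update_gauge, line 29]
  update_gauge(35, 12) -> 12  [called from main, line 38]
Log line origins:
  1: emitted by main (line 34)
  2: emitted by index_entries (line 2)
  3-7: emitted by index_entries (line 6)
  8: emitted by index_entries (line 7)
  9: emitted by pack_ledger (line 11)
  10-14: emitted by pack_ledger (line 16)
  15: emitted by pack_ledger (line 17)
  16: emitted by main (line 37)
  17: emitted by mix_signals (line 21)
  18: emitted by main (line 39)
A correct fix: line 42: replace `low` with `floor`.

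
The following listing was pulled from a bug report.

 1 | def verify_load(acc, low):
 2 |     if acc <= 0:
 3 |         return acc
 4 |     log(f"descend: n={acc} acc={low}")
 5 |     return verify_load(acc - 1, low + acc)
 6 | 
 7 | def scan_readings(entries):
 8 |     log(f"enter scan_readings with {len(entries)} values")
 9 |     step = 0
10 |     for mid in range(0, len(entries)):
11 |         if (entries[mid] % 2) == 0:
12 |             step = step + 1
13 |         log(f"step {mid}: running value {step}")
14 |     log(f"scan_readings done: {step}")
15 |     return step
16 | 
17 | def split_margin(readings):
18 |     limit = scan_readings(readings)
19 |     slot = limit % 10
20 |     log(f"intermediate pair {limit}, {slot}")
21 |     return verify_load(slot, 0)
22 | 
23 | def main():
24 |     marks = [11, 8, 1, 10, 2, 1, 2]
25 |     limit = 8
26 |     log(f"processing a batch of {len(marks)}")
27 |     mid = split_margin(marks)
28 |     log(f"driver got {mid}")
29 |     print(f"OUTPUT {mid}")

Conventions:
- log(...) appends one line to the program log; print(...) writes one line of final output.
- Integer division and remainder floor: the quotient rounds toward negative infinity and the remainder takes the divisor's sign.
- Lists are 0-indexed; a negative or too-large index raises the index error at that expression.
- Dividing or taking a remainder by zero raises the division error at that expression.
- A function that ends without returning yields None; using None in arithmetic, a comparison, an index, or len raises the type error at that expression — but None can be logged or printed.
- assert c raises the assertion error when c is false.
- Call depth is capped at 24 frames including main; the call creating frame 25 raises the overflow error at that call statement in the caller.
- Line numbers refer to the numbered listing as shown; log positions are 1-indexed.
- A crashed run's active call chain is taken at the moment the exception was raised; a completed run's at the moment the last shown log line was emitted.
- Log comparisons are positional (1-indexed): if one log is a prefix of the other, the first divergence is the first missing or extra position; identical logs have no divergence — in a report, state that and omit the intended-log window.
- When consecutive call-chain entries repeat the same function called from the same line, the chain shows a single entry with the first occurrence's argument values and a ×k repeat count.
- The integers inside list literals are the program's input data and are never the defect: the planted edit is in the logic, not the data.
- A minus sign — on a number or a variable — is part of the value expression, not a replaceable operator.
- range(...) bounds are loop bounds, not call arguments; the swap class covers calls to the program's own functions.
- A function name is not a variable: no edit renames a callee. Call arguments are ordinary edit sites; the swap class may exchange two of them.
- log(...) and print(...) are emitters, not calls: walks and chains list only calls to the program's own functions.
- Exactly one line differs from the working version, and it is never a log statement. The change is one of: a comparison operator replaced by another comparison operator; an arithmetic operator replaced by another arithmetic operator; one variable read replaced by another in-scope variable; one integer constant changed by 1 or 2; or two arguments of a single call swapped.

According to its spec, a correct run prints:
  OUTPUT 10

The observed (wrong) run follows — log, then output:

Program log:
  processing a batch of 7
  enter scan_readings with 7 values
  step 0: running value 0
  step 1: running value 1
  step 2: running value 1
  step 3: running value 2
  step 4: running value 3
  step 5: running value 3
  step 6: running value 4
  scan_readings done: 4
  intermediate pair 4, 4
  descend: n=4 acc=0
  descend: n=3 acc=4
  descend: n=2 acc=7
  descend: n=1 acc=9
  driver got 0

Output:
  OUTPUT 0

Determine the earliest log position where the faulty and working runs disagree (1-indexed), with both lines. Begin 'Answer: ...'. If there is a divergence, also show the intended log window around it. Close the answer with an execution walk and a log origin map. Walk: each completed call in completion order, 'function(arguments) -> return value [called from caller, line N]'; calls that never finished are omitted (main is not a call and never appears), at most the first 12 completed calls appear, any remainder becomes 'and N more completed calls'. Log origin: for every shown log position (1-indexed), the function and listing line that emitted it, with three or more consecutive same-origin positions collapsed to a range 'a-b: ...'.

Answer: position 16 — the shown line 'driver got 0' should read 'driver got 10'.
Intended log window:
  14: descend: n=2 acc=7
  15: descend: n=1 acc=9
  16: driver got 10
Execution walk:
  scan_readings([11, 8, 1, 10, 2, 1, 2]) -> 4  [called from split_margin, line 18]
  verify_load(0, 10) -> 0  [called from verify_load, line 5]
  verify_load(1, 9) -> 0  [called from verify_load, line 5]
  verify_load(2, 7) -> 0  [called from verify_load, line 5]
  verify_load(3, 4) -> 0  [called from verify_load, line 5]
  verify_load(4, 0) -> 0  [called from split_margin, line 21]
  split_margin([11, 8, 1, 10, 2, 1, 2]) -> 0  [called from main, line 27]
Origin of each log line:
  1: from main, line 26
  2: from scan_readings, line 8
  3-9: from scan_readings, line 13
  10: from scan_readings, line 14
  11: from split_margin, line 20
  12-15: from verify_load, line 4
  16: from main, line 28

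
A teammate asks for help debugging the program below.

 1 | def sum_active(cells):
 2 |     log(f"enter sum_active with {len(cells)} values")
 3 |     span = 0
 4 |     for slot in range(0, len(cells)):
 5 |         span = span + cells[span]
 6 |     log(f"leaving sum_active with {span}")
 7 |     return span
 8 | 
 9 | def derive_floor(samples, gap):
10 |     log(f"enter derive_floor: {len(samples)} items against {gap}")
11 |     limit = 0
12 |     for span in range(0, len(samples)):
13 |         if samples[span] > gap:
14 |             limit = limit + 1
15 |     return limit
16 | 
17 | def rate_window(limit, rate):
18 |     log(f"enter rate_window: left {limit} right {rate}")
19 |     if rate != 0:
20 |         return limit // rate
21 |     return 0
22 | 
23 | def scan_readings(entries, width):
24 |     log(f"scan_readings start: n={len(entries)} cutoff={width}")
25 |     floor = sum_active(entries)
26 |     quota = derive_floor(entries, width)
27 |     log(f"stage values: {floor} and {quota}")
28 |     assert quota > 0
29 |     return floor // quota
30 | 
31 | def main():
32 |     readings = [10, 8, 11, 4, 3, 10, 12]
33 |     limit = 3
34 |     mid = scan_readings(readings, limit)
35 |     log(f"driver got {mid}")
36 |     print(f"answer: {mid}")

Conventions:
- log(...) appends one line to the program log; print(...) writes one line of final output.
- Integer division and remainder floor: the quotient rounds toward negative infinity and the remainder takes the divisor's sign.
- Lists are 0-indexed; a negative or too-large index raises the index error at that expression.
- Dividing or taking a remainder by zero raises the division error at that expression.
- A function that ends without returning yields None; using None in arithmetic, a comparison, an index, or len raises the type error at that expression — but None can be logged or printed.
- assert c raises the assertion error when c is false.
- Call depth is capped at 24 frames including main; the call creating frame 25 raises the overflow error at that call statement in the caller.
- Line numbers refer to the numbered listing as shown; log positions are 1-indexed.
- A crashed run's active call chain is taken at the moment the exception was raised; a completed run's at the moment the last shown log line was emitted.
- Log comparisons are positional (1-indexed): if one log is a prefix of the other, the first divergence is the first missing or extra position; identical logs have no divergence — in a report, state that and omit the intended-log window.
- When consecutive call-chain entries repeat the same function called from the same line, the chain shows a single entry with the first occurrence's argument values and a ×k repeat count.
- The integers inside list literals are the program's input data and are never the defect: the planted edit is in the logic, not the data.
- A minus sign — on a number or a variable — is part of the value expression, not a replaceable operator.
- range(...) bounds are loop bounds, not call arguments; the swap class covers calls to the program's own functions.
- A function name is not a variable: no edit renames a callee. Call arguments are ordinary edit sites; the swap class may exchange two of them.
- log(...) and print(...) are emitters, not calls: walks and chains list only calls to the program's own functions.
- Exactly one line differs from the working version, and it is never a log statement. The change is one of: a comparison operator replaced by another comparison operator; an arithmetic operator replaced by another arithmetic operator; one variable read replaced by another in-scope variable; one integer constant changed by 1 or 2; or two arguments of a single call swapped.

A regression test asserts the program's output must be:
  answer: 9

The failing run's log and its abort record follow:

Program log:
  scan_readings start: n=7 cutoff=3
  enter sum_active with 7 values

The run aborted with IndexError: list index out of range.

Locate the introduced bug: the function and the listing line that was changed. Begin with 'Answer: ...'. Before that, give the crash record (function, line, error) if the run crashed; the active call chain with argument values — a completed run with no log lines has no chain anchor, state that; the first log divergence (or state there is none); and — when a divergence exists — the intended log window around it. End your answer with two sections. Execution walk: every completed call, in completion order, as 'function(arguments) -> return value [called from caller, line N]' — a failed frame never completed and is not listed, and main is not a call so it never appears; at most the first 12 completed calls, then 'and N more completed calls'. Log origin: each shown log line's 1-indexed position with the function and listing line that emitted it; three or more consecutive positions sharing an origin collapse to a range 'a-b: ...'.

Answer: the defect is in sum_active at line 5.
Key observation: After 2 matching log lines the faulty run goes silent, while the working version continues with 'leaving sum_active with 58'.
Crash: sum_active, line 5, IndexError.
Call chain: main -> scan_readings([10, 8, 11, 4, 3, 10, 12], 3) (called at line 34) -> sum_active([10, 8, 11, 4, 3, 10, 12]) (called at line 25).
First divergence: position 3 — after 2 matching lines the faulty run goes silent; intended next line 'leaving sum_active with 58'.
Intended log window:
  1: scan_readings start: n=7 cutoff=3
  2: enter sum_active with 7 values
  3: leaving sum_active with 58
  4: enter derive_floor: 7 items against 3
Execution walk:
  (no call completed)
Log origins:
  1: logged in scan_readings at line 24
  2: logged in sum_active at line 2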